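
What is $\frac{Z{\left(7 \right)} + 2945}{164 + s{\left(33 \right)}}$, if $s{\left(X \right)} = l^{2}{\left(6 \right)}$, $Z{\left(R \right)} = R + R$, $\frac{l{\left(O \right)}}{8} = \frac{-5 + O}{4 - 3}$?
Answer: $\frac{2959}{228} \approx 12.978$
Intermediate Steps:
$l{\left(O \right)} = -40 + 8 O$ ($l{\left(O \right)} = 8 \frac{-5 + O}{4 - 3} = 8 \frac{-5 + O}{1} = 8 \left(-5 + O\right) 1 = 8 \left(-5 + O\right) = -40 + 8 O$)
$Z{\left(R \right)} = 2 R$
$s{\left(X \right)} = 64$ ($s{\left(X \right)} = \left(-40 + 8 \cdot 6\right)^{2} = \left(-40 + 48\right)^{2} = 8^{2} = 64$)
$\frac{Z{\left(7 \right)} + 2945}{164 + s{\left(33 \right)}} = \frac{2 \cdot 7 + 2945}{164 + 64} = \frac{14 + 2945}{228} = 2959 \cdot \frac{1}{228} = \frac{2959}{228}$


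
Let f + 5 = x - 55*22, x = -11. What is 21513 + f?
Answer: 20287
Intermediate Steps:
f = -1226 (f = -5 + (-11 - 55*22) = -5 + (-11 - 1210) = -5 - 1221 = -1226)
21513 + f = 21513 - 1226 = 20287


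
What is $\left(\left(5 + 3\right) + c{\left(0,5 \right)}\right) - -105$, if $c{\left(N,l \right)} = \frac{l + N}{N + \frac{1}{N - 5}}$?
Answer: $88$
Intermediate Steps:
$c{\left(N,l \right)} = \frac{N + l}{N + \frac{1}{-5 + N}}$
$\left(\left(5 + 3\right) + c{\left(0,5 \right)}\right) - -105 = \left(\left(5 + 3\right) + \frac{0^{2} - 0 - 25 + 0 \cdot 5}{1 + 0^{2} - 0}\right) - -105 = \left(8 + \frac{0 + 0 - 25 + 0}{1 + 0 + 0}\right) + 105 = \left(8 + 1^{-1} \left(-25\right)\right) + 105 = \left(8 + 1 \left(-25\right)\right) + 105 = \left(8 - 25\right) + 105 = -17 + 105 = 88$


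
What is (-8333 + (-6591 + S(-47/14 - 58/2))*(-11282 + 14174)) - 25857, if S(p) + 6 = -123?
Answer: -19468430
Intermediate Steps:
S(p) = -129 (S(p) = -6 - 123 = -129)
(-8333 + (-6591 + S(-47/14 - 58/2))*(-11282 + 14174)) - 25857 = (-8333 + (-6591 - 129)*(-11282 + 14174)) - 25857 = (-8333 - 6720*2892) - 25857 = (-8333 - 19434240) - 25857 = -19442573 - 25857 = -19468430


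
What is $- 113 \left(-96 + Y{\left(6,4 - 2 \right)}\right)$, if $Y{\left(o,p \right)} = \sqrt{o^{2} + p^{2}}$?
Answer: $10848 - 226 \sqrt{10} \approx 10133.0$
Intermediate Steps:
$- 113 \left(-96 + Y{\left(6,4 - 2 \right)}\right) = - 113 \left(-96 + \sqrt{6^{2} + \left(4 - 2\right)^{2}}\right) = - 113 \left(-96 + \sqrt{36 + 2^{2}}\right) = - 113 \left(-96 + \sqrt{36 + 4}\right) = - 113 \left(-96 + \sqrt{40}\right) = - 113 \left(-96 + 2 \sqrt{10}\right) = 10848 - 226 \sqrt{10}$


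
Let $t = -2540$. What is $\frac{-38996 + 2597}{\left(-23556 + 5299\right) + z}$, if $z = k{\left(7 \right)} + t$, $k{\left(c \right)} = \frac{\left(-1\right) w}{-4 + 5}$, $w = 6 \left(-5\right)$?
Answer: $\frac{36399}{20767} \approx 1.7527$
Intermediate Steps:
$w = -30$
$k{\left(c \right)} = 30$ ($k{\left(c \right)} = \frac{\left(-1\right) \left(-30\right)}{-4 + 5} = \frac{30}{1} = 30 \cdot 1 = 30$)
$z = -2510$ ($z = 30 - 2540 = -2510$)
$\frac{-38996 + 2597}{\left(-23556 + 5299\right) + z} = \frac{-38996 + 2597}{\left(-23556 + 5299\right) - 2510} = - \frac{36399}{-18257 - 2510} = - \frac{36399}{-20767} = \left(-36399\right) \left(- \frac{1}{20767}\right) = \frac{36399}{20767}$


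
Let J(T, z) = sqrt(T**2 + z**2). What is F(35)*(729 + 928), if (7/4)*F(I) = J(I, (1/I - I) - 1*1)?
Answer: 6628*sqrt(3085706)/245 ≈ 47522.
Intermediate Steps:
F(I) = 4*sqrt(I**2 + (-1 + 1/I - I)**2)/7 (F(I) = 4*sqrt(I**2 + ((1/I - I) - 1*1)**2)/7 = 4*sqrt(I**2 + ((1/I - I) - 1)**2)/7 = 4*sqrt(I**2 + (-1 + 1/I - I)**2)/7)
F(35)*(729 + 928) = (4*sqrt((35**4 + (-1 + 35*(1 + 35))**2)/35**2)/7)*(729 + 928) = (4*sqrt((1500625 + (-1 + 35*36)**2)/1225)/7)*1657 = (4*sqrt((1500625 + (-1 + 1260)**2)/1225)/7)*1657 = (4*sqrt((1500625 + 1259**2)/1225)/7)*1657 = (4*sqrt((1500625 + 1585081)/1225)/7)*1657 = (4*sqrt((1/1225)*3085706)/7)*1657 = (4*sqrt(3085706/1225)/7)*1657 = (4*(sqrt(3085706)/35)/7)*1657 = (4*sqrt(3085706)/245)*1657 = 6628*sqrt(3085706)/245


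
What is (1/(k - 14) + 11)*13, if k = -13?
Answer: 3848/27 ≈ 142.52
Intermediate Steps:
(1/(k - 14) + 11)*13 = (1/(-13 - 14) + 11)*13 = (1/(-27) + 11)*13 = (-1/27 + 11)*13 = (296/27)*13 = 3848/27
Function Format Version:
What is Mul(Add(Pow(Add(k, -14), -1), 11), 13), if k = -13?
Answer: Rational(3848, 27) ≈ 142.52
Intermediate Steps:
Mul(Add(Pow(Add(k, -14), -1), 11), 13) = Mul(Add(Pow(Add(-13, -14), -1), 11), 13) = Mul(Add(Pow(-27, -1), 11), 13) = Mul(Add(Rational(-1, 27), 11), 13) = Mul(Rational(296, 27), 13) = Rational(3848, 27)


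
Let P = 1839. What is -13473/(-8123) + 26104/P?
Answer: 236819639/14938197 ≈ 15.853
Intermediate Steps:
-13473/(-8123) + 26104/P = -13473/(-8123) + 26104/1839 = -13473*(-1/8123) + 26104*(1/1839) = 13473/8123 + 26104/1839 = 236819639/14938197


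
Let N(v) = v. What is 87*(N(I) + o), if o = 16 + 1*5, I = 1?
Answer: 1914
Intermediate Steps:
o = 21 (o = 16 + 5 = 21)
87*(N(I) + o) = 87*(1 + 21) = 87*22 = 1914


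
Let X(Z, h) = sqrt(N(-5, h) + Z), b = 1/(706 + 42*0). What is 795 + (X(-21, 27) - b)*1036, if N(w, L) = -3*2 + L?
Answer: 280117/353 ≈ 793.53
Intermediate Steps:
N(w, L) = -6 + L
b = 1/706 (b = 1/(706 + 0) = 1/706 ≈ 0.0014164)
X(Z, h) = sqrt(-6 + Z + h) (X(Z, h) = sqrt((-6 + h) + Z) = sqrt(-6 + Z + h))
795 + (X(-21, 27) - b)*1036 = 795 + (sqrt(-6 - 21 + 27) - 1*1/706)*1036 = 795 + (sqrt(0) - 1/706)*1036 = 795 + (0 - 1/706)*1036 = 795 - 1/706*1036 = 795 - 518/353 = 280117/353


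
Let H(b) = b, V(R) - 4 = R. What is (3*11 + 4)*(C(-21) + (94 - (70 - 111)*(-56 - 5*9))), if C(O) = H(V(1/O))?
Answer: -3141448/21 ≈ -1.4959e+5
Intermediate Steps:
V(R) = 4 + R
C(O) = 4 + 1/O
(3*11 + 4)*(C(-21) + (94 - (70 - 111)*(-56 - 5*9))) = (3*11 + 4)*((4 + 1/(-21)) + (94 - (70 - 111)*(-56 - 5*9))) = (33 + 4)*((4 - 1/21) + (94 - (-41)*(-56 - 45))) = 37*(83/21 + (94 - (-41)*(-101))) = 37*(83/21 + (94 - 1*4141)) = 37*(83/21 + (94 - 4141)) = 37*(83/21 - 4047) = 37*(-84904/21) = -3141448/21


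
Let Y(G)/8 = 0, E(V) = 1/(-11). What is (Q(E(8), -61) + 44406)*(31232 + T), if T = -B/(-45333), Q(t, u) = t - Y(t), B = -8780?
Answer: 691584121924340/498663 ≈ 1.3869e+9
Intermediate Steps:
E(V) = -1/11
Y(G) = 0 (Y(G) = 8*0 = 0)
Q(t, u) = t (Q(t, u) = t - 1*0 = t + 0 = t)
T = -8780/45333 (T = -(-8780)/(-45333) = -(-8780)*(-1)/45333 = -1*8780/45333 = -8780/45333 ≈ -0.19368)
(Q(E(8), -61) + 44406)*(31232 + T) = (-1/11 + 44406)*(31232 - 8780/45333) = (488465/11)*(1415831476/45333) = 691584121924340/498663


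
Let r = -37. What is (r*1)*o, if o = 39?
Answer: -1443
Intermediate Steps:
(r*1)*o = -37*1*39 = -37*39 = -1443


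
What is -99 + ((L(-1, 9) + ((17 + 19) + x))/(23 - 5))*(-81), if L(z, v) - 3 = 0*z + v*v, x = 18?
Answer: -720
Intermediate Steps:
L(z, v) = 3 + v**2 (L(z, v) = 3 + (0*z + v*v) = 3 + (0 + v**2) = 3 + v**2)
-99 + ((L(-1, 9) + ((17 + 19) + x))/(23 - 5))*(-81) = -99 + (((3 + 9**2) + ((17 + 19) + 18))/(23 - 5))*(-81) = -99 + (((3 + 81) + (36 + 18))/18)*(-81) = -99 + ((84 + 54)*(1/18))*(-81) = -99 + (138*(1/18))*(-81) = -99 + (23/3)*(-81) = -99 - 621 = -720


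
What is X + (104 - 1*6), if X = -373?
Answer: -275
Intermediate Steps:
X + (104 - 1*6) = -373 + (104 - 1*6) = -373 + (104 - 6) = -373 + 98 = -275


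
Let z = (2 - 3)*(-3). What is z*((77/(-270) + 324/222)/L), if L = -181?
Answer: -11731/602730 ≈ -0.019463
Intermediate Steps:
z = 3 (z = -1*(-3) = 3)
z*((77/(-270) + 324/222)/L) = 3*((77/(-270) + 324/222)/(-181)) = 3*((77*(-1/270) + 324*(1/222))*(-1/181)) = 3*((-77/270 + 54/37)*(-1/181)) = 3*((11731/9990)*(-1/181)) = 3*(-11731/1808190) = -11731/602730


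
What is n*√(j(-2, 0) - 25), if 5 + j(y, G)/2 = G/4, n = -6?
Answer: -6*I*√35 ≈ -35.496*I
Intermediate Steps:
j(y, G) = -10 + G/2 (j(y, G) = -10 + 2*(G/4) = -10 + G/2)
n*√(j(-2, 0) - 25) = -6*√((-10 + (½)*0) - 25) = -6*√((-10 + 0) - 25) = -6*√(-10 - 25) = -6*I*√35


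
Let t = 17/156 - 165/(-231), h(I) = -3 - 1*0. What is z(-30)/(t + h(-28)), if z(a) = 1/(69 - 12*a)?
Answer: -28/26147 ≈ -0.0010709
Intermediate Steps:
h(I) = -3 (h(I) = -3 + 0 = -3)
t = 899/1092 (t = 17*(1/156) - 165*(-1/231) = 17/156 + 5/7 = 899/1092 ≈ 0.82326)
z(-30)/(t + h(-28)) = (-1/(-69 + 12*(-30)))/(899/1092 - 3) = (-1/(-69 - 360))/(-2377/1092) = -(-1092)/(2377*(-429)) = -(-1092)*(-1)/(2377*429) = -1092/2377*1/429 = -28/26147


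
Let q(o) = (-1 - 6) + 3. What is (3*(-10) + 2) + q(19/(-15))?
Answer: -32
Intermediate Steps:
q(o) = -4 (q(o) = -7 + 3 = -4)
(3*(-10) + 2) + q(19/(-15)) = (3*(-10) + 2) - 4 = (-30 + 2) - 4 = -28 - 4 = -32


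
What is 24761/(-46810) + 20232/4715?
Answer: 166062361/44141830 ≈ 3.7620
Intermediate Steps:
24761/(-46810) + 20232/4715 = 24761*(-1/46810) + 20232*(1/4715) = -24761/46810 + 20232/4715 = 166062361/44141830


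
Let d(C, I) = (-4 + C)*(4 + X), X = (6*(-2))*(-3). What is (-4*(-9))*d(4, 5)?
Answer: 0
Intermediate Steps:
X = 36 (X = -12*(-3) = 36)
d(C, I) = -160 + 40*C (d(C, I) = (-4 + C)*(4 + 36) = (-4 + C)*40 = -160 + 40*C)
(-4*(-9))*d(4, 5) = (-4*(-9))*(-160 + 40*4) = 36*(-160 + 160) = 36*0 = 0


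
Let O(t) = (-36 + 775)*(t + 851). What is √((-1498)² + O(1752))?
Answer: 3*√463069 ≈ 2041.5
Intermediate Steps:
O(t) = 628889 + 739*t (O(t) = 739*(851 + t) = 628889 + 739*t)
√((-1498)² + O(1752)) = √((-1498)² + (628889 + 739*1752)) = √(2244004 + (628889 + 1294728)) = √(2244004 + 1923617) = √4167621 = 3*√463069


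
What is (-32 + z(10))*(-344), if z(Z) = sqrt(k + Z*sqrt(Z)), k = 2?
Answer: 11008 - 344*sqrt(2 + 10*sqrt(10)) ≈ 9013.3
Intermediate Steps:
z(Z) = sqrt(2 + Z**(3/2)) (z(Z) = sqrt(2 + Z*sqrt(Z)) = sqrt(2 + Z**(3/2)))
(-32 + z(10))*(-344) = (-32 + sqrt(2 + 10**(3/2)))*(-344) = (-32 + sqrt(2 + 10*sqrt(10)))*(-344) = 11008 - 344*sqrt(2 + 10*sqrt(10))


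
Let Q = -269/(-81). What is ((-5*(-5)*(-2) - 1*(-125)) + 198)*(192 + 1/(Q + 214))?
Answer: 922700961/17603 ≈ 52417.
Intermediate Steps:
Q = 269/81 (Q = -269*(-1/81) = 269/81 ≈ 3.3210)
((-5*(-5)*(-2) - 1*(-125)) + 198)*(192 + 1/(Q + 214)) = ((-5*(-5)*(-2) - 1*(-125)) + 198)*(192 + 1/(269/81 + 214)) = ((25*(-2) + 125) + 198)*(192 + 1/(17603/81)) = ((-50 + 125) + 198)*(192 + 81/17603) = (75 + 198)*(3379857/17603) = 273*(3379857/17603) = 922700961/17603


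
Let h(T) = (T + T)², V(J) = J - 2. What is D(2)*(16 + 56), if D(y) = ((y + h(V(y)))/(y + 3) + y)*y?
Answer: 1728/5 ≈ 345.60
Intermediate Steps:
V(J) = -2 + J
h(T) = 4*T² (h(T) = (2*T)² = 4*T²)
D(y) = y*(y + (y + 4*(-2 + y)²)/(3 + y)) (D(y) = ((y + 4*(-2 + y)²)/(y + 3) + y)*y = ((y + 4*(-2 + y)²)/(3 + y) + y)*y = (y + (y + 4*(-2 + y)²)/(3 + y))*y = y*(y + (y + 4*(-2 + y)²)/(3 + y)))
D(2)*(16 + 56) = (2*(16 - 12*2 + 5*2²)/(3 + 2))*(16 + 56) = (2*(16 - 24 + 5*4)/5)*72 = (2*(⅕)*(16 - 24 + 20))*72 = (2*(⅕)*12)*72 = (24/5)*72 = 1728/5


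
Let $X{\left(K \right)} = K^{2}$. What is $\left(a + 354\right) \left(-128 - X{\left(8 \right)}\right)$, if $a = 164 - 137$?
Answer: $-73152$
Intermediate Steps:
$a = 27$ ($a = 164 - 137 = 27$)
$\left(a + 354\right) \left(-128 - X{\left(8 \right)}\right) = \left(27 + 354\right) \left(-128 - 8^{2}\right) = 381 \left(-128 - 64\right) = 381 \left(-192\right) = -73152$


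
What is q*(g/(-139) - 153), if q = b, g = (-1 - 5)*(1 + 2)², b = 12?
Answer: -254556/139 ≈ -1831.3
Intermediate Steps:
g = -54 (g = -6*3² = -6*9 = -54)
q = 12
q*(g/(-139) - 153) = 12*(-54/(-139) - 153) = 12*(-54*(-1/139) - 153) = 12*(54/139 - 153) = 12*(-21213/139) = -254556/139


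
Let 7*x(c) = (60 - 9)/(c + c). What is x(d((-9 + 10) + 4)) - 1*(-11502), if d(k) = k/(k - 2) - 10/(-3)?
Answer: 805191/70 ≈ 11503.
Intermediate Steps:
d(k) = 10/3 + k/(-2 + k) (d(k) = k/(-2 + k) - 10*(-⅓) = k/(-2 + k) + 10/3 = 10/3 + k/(-2 + k))
x(c) = 51/(14*c) (x(c) = ((60 - 9)/(c + c))/7 = (51/((2*c)))/7 = (51*(1/(2*c)))/7 = (51/(2*c))/7 = 51/(14*c))
x(d((-9 + 10) + 4)) - 1*(-11502) = 51/(14*(((-20 + 13*((-9 + 10) + 4))/(3*(-2 + ((-9 + 10) + 4)))))) - 1*(-11502) = 51/(14*(((-20 + 13*(1 + 4))/(3*(-2 + (1 + 4)))))) + 11502 = 51/(14*(((-20 + 13*5)/(3*(-2 + 5))))) + 11502 = 51/(14*(((⅓)*(-20 + 65)/3))) + 11502 = 51/(14*(((⅓)*(⅓)*45))) + 11502 = (51/14)/5 + 11502 = (51/14)*(⅕) + 11502 = 51/70 + 11502 = 805191/70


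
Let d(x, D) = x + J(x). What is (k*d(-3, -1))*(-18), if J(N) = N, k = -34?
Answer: -3672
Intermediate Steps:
d(x, D) = 2*x (d(x, D) = x + x = 2*x)
(k*d(-3, -1))*(-18) = -68*(-3)*(-18) = -34*(-6)*(-18) = 204*(-18) = -3672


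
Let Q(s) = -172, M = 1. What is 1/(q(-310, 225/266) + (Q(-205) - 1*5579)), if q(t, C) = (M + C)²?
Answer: -70756/406676675 ≈ -0.00017399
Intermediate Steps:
q(t, C) = (1 + C)²
1/(q(-310, 225/266) + (Q(-205) - 1*5579)) = 1/((1 + 225/266)² + (-172 - 1*5579)) = 1/((1 + 225*(1/266))² + (-172 - 5579)) = 1/((1 + 225/266)² - 5751) = 1/((491/266)² - 5751) = 1/(241081/70756 - 5751) = 1/(-406676675/70756) = -70756/406676675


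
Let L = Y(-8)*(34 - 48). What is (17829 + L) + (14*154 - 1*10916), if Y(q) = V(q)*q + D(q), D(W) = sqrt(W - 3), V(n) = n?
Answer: 8173 - 14*I*sqrt(11) ≈ 8173.0 - 46.433*I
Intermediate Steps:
D(W) = sqrt(-3 + W)
Y(q) = q**2 + sqrt(-3 + q) (Y(q) = q*q + sqrt(-3 + q) = q**2 + sqrt(-3 + q))
L = -896 - 14*I*sqrt(11) (L = ((-8)**2 + sqrt(-3 - 8))*(34 - 48) = (64 + sqrt(-11))*(-14) = (64 + I*sqrt(11))*(-14) = -896 - 14*I*sqrt(11) ≈ -896.0 - 46.433*I)
(17829 + L) + (14*154 - 1*10916) = (17829 + (-896 - 14*I*sqrt(11))) + (14*154 - 1*10916) = (16933 - 14*I*sqrt(11)) + (2156 - 10916) = (16933 - 14*I*sqrt(11)) - 8760 = 8173 - 14*I*sqrt(11)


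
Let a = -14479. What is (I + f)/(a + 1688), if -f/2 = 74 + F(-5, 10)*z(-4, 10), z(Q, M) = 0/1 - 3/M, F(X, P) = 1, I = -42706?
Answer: 214267/63955 ≈ 3.3503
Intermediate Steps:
z(Q, M) = -3/M (z(Q, M) = 0*1 - 3/M = 0 - 3/M = -3/M)
f = -737/5 (f = -2*(74 + 1*(-3/10)) = -2*(74 - 3/10) = -2*737/10 = -737/5 ≈ -147.40)
(I + f)/(a + 1688) = (-42706 - 737/5)/(-14479 + 1688) = -214267/5/(-12791) = -214267/5*(-1/12791) = 214267/63955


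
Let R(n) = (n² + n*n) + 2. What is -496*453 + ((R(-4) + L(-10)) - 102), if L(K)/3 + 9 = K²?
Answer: -224483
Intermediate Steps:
L(K) = -27 + 3*K²
R(n) = 2 + 2*n² (R(n) = (n² + n²) + 2 = 2*n² + 2 = 2 + 2*n²)
-496*453 + ((R(-4) + L(-10)) - 102) = -496*453 + (((2 + 2*(-4)²) + (-27 + 3*(-10)²)) - 102) = -224688 + (((2 + 2*16) + (-27 + 3*100)) - 102) = -224688 + (((2 + 32) + (-27 + 300)) - 102) = -224688 + ((34 + 273) - 102) = -224688 + (307 - 102) = -224688 + 205 = -224483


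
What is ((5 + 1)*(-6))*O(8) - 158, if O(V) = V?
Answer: -446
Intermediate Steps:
((5 + 1)*(-6))*O(8) - 158 = ((5 + 1)*(-6))*8 - 158 = (6*(-6))*8 - 158 = -36*8 - 158 = -288 - 158 = -446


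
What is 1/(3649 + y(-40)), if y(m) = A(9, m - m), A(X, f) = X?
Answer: 1/3658 ≈ 0.00027337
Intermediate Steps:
y(m) = 9
1/(3649 + y(-40)) = 1/(3649 + 9) = 1/3658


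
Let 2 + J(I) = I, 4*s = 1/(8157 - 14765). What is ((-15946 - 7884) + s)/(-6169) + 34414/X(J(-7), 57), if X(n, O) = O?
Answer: 5647415551289/9294363456 ≈ 607.62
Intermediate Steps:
s = -1/26432 (s = 1/(4*(8157 - 14765)) = (¼)/(-6608) = (¼)*(-1/6608) = -1/26432 ≈ -3.7833e-5)
J(I) = -2 + I
((-15946 - 7884) + s)/(-6169) + 34414/X(J(-7), 57) = ((-15946 - 7884) - 1/26432)/(-6169) + 34414/57 = (-23830 - 1/26432)*(-1/6169) + 34414*(1/57) = -629874561/26432*(-1/6169) + 34414/57 = 629874561/163059008 + 34414/57 = 5647415551289/9294363456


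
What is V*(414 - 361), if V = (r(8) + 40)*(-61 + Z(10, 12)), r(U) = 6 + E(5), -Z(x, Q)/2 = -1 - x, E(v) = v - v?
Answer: -95082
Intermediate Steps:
E(v) = 0
Z(x, Q) = 2 + 2*x (Z(x, Q) = -2*(-1 - x) = 2 + 2*x)
r(U) = 6 (r(U) = 6 + 0 = 6)
V = -1794 (V = (6 + 40)*(-61 + (2 + 2*10)) = 46*(-61 + (2 + 20)) = 46*(-61 + 22) = 46*(-39) = -1794)
V*(414 - 361) = -1794*(414 - 361) = -1794*53 = -95082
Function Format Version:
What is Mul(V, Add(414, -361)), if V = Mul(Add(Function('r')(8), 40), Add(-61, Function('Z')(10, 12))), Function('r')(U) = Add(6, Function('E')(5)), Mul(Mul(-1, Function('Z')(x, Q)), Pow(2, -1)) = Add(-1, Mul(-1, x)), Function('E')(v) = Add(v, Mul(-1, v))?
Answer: -95082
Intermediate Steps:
Function('E')(v) = 0
Function('Z')(x, Q) = Add(2, Mul(2, x)) (Function('Z')(x, Q) = Mul(-2, Add(-1, Mul(-1, x))) = Add(2, Mul(2, x)))
Function('r')(U) = 6 (Function('r')(U) = Add(6, 0) = 6)
V = -1794 (V = Mul(Add(6, 40), Add(-61, Add(2, Mul(2, 10)))) = Mul(46, Add(-61, Add(2, 20))) = Mul(46, Add(-61, 22)) = Mul(46, -39) = -1794)
Mul(V, Add(414, -361)) = Mul(-1794, Add(414, -361)) = Mul(-1794, 53) = -95082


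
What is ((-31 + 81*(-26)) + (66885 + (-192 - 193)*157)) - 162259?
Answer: -157956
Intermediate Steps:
((-31 + 81*(-26)) + (66885 + (-192 - 193)*157)) - 162259 = ((-31 - 2106) + (66885 - 385*157)) - 162259 = (-2137 + (66885 - 60445)) - 162259 = (-2137 + 6440) - 162259 = 4303 - 162259 = -157956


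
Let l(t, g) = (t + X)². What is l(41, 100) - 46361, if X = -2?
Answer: -44840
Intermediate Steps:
l(t, g) = (-2 + t)² (l(t, g) = (t - 2)² = (-2 + t)²)
l(41, 100) - 46361 = (-2 + 41)² - 46361 = 39² - 46361 = 1521 - 46361 = -44840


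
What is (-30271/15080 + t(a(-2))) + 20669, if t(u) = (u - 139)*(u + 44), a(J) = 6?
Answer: 211376249/15080 ≈ 14017.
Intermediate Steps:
t(u) = (-139 + u)*(44 + u)
(-30271/15080 + t(a(-2))) + 20669 = (-30271/15080 + (-6116 + 6² - 95*6)) + 20669 = (-30271*1/15080 + (-6116 + 36 - 570)) + 20669 = (-30271/15080 - 6650) + 20669 = -100312271/15080 + 20669 = 211376249/15080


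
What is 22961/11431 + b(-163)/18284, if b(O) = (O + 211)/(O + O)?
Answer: 2443936081/1216704209 ≈ 2.0087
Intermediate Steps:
b(O) = (211 + O)/(2*O) (b(O) = (211 + O)/((2*O)) = (211 + O)*(1/(2*O)) = (211 + O)/(2*O))
22961/11431 + b(-163)/18284 = 22961/11431 + ((1/2)*(211 - 163)/(-163))/18284 = 22961*(1/11431) + ((1/2)*(-1/163)*48)*(1/18284) = 22961/11431 - 24/163*1/18284 = 22961/11431 - 6/745073 = 2443936081/1216704209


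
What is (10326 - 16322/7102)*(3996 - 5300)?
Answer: -47803942360/3551 ≈ -1.3462e+7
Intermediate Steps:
(10326 - 16322/7102)*(3996 - 5300) = (10326 - 16322*1/7102)*(-1304) = (10326 - 8161/3551)*(-1304) = (36659465/3551)*(-1304) = -47803942360/3551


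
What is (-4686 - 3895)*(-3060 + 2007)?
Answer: 9035793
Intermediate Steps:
(-4686 - 3895)*(-3060 + 2007) = -8581*(-1053) = 9035793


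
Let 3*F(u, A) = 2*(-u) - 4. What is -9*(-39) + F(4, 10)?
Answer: 347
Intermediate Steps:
F(u, A) = -4/3 - 2*u/3 (F(u, A) = (2*(-u) - 4)/3 = (-2*u - 4)/3 = (-4 - 2*u)/3 = -4/3 - 2*u/3)
-9*(-39) + F(4, 10) = -9*(-39) + (-4/3 - ⅔*4) = 351 + (-4/3 - 8/3) = 351 - 4 = 347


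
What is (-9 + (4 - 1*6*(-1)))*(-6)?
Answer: -6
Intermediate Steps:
(-9 + (4 - 1*6*(-1)))*(-6) = (-9 + (4 - 6*(-1)))*(-6) = (-9 + (4 + 6))*(-6) = (-9 + 10)*(-6) = 1*(-6) = -6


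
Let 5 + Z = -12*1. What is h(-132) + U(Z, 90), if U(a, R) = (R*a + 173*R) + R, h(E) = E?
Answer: 13998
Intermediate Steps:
Z = -17 (Z = -5 - 12*1 = -5 - 12 = -17)
U(a, R) = 174*R + R*a (U(a, R) = (173*R + R*a) + R = 174*R + R*a)
h(-132) + U(Z, 90) = -132 + 90*(174 - 17) = -132 + 90*157 = -132 + 14130 = 13998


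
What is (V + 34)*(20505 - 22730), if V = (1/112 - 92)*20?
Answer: 112502675/28 ≈ 4.0180e+6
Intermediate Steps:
V = -51515/28 (V = (1/112 - 92)*20 = -10303/112*20 = -51515/28 ≈ -1839.8)
(V + 34)*(20505 - 22730) = (-51515/28 + 34)*(20505 - 22730) = -50563/28*(-2225) = 112502675/28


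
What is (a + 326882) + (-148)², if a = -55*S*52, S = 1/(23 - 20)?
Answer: 1043498/3 ≈ 3.4783e+5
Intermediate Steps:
S = ⅓ (S = 1/3 = ⅓ ≈ 0.33333)
a = -2860/3 (a = -55*⅓*52 = -55/3*52 = -2860/3 ≈ -953.33)
(a + 326882) + (-148)² = (-2860/3 + 326882) + (-148)² = 977786/3 + 21904 = 1043498/3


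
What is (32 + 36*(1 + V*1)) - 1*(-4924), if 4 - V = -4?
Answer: 5280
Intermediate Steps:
V = 8 (V = 4 - 1*(-4) = 4 + 4 = 8)
(32 + 36*(1 + V*1)) - 1*(-4924) = (32 + 36*(1 + 8*1)) - 1*(-4924) = (32 + 36*(1 + 8)) + 4924 = (32 + 36*9) + 4924 = (32 + 324) + 4924 = 356 + 4924 = 5280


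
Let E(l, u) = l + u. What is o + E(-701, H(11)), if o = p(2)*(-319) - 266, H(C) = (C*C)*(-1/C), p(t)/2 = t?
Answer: -2254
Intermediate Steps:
p(t) = 2*t
H(C) = -C (H(C) = C²*(-1/C) = -C)
o = -1542 (o = (2*2)*(-319) - 266 = 4*(-319) - 266 = -1276 - 266 = -1542)
o + E(-701, H(11)) = -1542 + (-701 - 1*11) = -1542 + (-701 - 11) = -1542 - 712 = -2254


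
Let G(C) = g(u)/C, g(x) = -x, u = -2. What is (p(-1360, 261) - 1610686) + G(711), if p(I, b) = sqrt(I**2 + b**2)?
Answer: -1145197744/711 + sqrt(1917721) ≈ -1.6093e+6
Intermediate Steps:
G(C) = 2/C (G(C) = (-1*(-2))/C = 2/C)
(p(-1360, 261) - 1610686) + G(711) = (sqrt((-1360)**2 + 261**2) - 1610686) + 2/711 = (sqrt(1849600 + 68121) - 1610686) + 2*(1/711) = (sqrt(1917721) - 1610686) + 2/711 = (-1610686 + sqrt(1917721)) + 2/711 = -1145197744/711 + sqrt(1917721)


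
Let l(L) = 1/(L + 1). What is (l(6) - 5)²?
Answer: 1156/49 ≈ 23.592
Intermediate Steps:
l(L) = 1/(1 + L)
(l(6) - 5)² = (1/(1 + 6) - 5)² = (1/7 - 5)² = (⅐ - 5)² = (-34/7)² = 1156/49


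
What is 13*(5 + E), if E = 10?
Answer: 195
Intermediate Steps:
13*(5 + E) = 13*(5 + 10) = 13*15 = 195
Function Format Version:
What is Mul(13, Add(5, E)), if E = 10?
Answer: 195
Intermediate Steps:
Mul(13, Add(5, E)) = Mul(13, Add(5, 10)) = Mul(13, 15) = 195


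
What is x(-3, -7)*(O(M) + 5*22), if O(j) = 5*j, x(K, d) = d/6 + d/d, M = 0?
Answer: -55/3 ≈ -18.333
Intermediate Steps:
x(K, d) = 1 + d/6 (x(K, d) = d*(1/6) + 1 = d/6 + 1 = 1 + d/6)
x(-3, -7)*(O(M) + 5*22) = (1 + (1/6)*(-7))*(5*0 + 5*22) = (1 - 7/6)*(0 + 110) = -1/6*110 = -55/3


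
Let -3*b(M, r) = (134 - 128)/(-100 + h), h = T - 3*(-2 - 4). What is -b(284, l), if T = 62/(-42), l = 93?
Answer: -42/1753 ≈ -0.023959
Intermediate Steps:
T = -31/21 (T = 62*(-1/42) = -31/21 ≈ -1.4762)
h = 347/21 (h = -31/21 - 3*(-2 - 4) = -31/21 - 3*(-6) = -31/21 + 18 = 347/21 ≈ 16.524)
b(M, r) = 42/1753 (b(M, r) = -(134 - 128)/(3*(-100 + 347/21)) = -2/(-1753/21) = -2*(-21)/1753 = -⅓*(-126/1753) = 42/1753)
-b(284, l) = -1*42/1753 = -42/1753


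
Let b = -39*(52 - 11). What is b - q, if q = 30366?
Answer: -31965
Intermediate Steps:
b = -1599 (b = -39*41 = -1599)
b - q = -1599 - 1*30366 = -1599 - 30366 = -31965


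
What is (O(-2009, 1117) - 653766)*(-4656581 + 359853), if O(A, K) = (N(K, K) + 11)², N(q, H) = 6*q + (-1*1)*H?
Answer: -131743910735600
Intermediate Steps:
N(q, H) = -H + 6*q (N(q, H) = 6*q - H = -H + 6*q)
O(A, K) = (11 + 5*K)² (O(A, K) = ((-K + 6*K) + 11)² = (5*K + 11)² = (11 + 5*K)²)
(O(-2009, 1117) - 653766)*(-4656581 + 359853) = ((11 + 5*1117)² - 653766)*(-4656581 + 359853) = ((11 + 5585)² - 653766)*(-4296728) = (5596² - 653766)*(-4296728) = (31315216 - 653766)*(-4296728) = 30661450*(-4296728) = -131743910735600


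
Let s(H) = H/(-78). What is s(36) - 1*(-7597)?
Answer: 98755/13 ≈ 7596.5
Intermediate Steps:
s(H) = -H/78 (s(H) = H*(-1/78) = -H/78)
s(36) - 1*(-7597) = -1/78*36 - 1*(-7597) = -6/13 + 7597 = 98755/13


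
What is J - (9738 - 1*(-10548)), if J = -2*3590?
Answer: -27466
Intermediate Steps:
J = -7180
J - (9738 - 1*(-10548)) = -7180 - (9738 - 1*(-10548)) = -7180 - (9738 + 10548) = -7180 - 1*20286 = -7180 - 20286 = -27466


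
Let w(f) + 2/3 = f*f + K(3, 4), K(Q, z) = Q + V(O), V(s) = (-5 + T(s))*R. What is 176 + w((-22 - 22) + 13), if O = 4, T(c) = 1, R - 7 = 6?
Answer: 3262/3 ≈ 1087.3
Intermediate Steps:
R = 13 (R = 7 + 6 = 13)
V(s) = -52 (V(s) = (-5 + 1)*13 = -4*13 = -52)
K(Q, z) = -52 + Q (K(Q, z) = Q - 52 = -52 + Q)
w(f) = -149/3 + f² (w(f) = -⅔ + (f*f + (-52 + 3)) = -⅔ + (f² - 49) = -⅔ + (-49 + f²) = -149/3 + f²)
176 + w((-22 - 22) + 13) = 176 + (-149/3 + ((-22 - 22) + 13)²) = 176 + (-149/3 + (-44 + 13)²) = 176 + (-149/3 + (-31)²) = 176 + (-149/3 + 961) = 176 + 2734/3 = 3262/3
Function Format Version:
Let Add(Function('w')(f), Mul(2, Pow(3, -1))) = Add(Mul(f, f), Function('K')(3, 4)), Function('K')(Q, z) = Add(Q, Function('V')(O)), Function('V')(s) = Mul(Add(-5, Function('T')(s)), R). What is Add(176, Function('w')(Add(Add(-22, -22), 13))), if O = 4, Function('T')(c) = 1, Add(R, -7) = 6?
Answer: Rational(3262, 3) ≈ 1087.3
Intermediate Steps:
R = 13 (R = Add(7, 6) = 13)
Function('V')(s) = -52 (Function('V')(s) = Mul(Add(-5, 1), 13) = Mul(-4, 13) = -52)
Function('K')(Q, z) = Add(-52, Q) (Function('K')(Q, z) = Add(Q, -52) = Add(-52, Q))
Function('w')(f) = Add(Rational(-149, 3), Pow(f, 2)) (Function('w')(f) = Add(Rational(-2, 3), Add(Mul(f, f), Add(-52, 3))) = Add(Rational(-2, 3), Add(Pow(f, 2), -49)) = Add(Rational(-2, 3), Add(-49, Pow(f, 2))) = Add(Rational(-149, 3), Pow(f, 2)))
Add(176, Function('w')(Add(Add(-22, -22), 13))) = Add(176, Add(Rational(-149, 3), Pow(Add(Add(-22, -22), 13), 2))) = Add(176, Add(Rational(-149, 3), Pow(Add(-44, 13), 2))) = Add(176, Add(Rational(-149, 3), Pow(-31, 2))) = Add(176, Add(Rational(-149, 3), 961)) = Add(176, Rational(2734, 3)) = Rational(3262, 3)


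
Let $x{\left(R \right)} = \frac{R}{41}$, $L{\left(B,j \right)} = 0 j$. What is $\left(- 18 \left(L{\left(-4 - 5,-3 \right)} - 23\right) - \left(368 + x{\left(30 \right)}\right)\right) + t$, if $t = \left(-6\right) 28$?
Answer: $- \frac{5032}{41} \approx -122.73$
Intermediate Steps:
$L{\left(B,j \right)} = 0$
$x{\left(R \right)} = \frac{R}{41}$ ($x{\left(R \right)} = R \frac{1}{41} = \frac{R}{41}$)
$t = -168$
$\left(- 18 \left(L{\left(-4 - 5,-3 \right)} - 23\right) - \left(368 + x{\left(30 \right)}\right)\right) + t = \left(- 18 \left(0 - 23\right) - \left(368 + \frac{1}{41} \cdot 30\right)\right) - 168 = \left(\left(-18\right) \left(-23\right) - \frac{15118}{41}\right) - 168 = \left(414 - \frac{15118}{41}\right) - 168 = \frac{1856}{41} - 168 = - \frac{5032}{41}$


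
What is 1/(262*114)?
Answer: 1/29868 ≈ 3.3481e-5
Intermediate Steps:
1/(262*114) = 1/29868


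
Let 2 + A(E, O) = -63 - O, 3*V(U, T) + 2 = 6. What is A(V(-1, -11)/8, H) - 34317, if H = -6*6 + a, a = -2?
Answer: -34344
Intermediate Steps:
V(U, T) = 4/3 (V(U, T) = -⅔ + (⅓)*6 = -⅔ + 2 = 4/3)
H = -38 (H = -6*6 - 2 = -36 - 2 = -38)
A(E, O) = -65 - O (A(E, O) = -2 + (-63 - O) = -65 - O)
A(V(-1, -11)/8, H) - 34317 = (-65 - 1*(-38)) - 34317 = (-65 + 38) - 34317 = -27 - 34317 = -34344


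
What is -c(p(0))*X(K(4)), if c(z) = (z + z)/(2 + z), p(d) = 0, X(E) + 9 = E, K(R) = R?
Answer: 0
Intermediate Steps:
X(E) = -9 + E
c(z) = 2*z/(2 + z) (c(z) = (2*z)/(2 + z) = 2*z/(2 + z))
-c(p(0))*X(K(4)) = -2*0/(2 + 0)*(-9 + 4) = -2*0/2*(-5) = -2*0*(½)*(-5) = -0*(-5) = -1*0 = 0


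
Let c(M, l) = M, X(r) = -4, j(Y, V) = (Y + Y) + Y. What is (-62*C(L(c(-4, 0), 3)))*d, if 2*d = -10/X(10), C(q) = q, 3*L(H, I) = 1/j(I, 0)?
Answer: -155/54 ≈ -2.8704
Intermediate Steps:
j(Y, V) = 3*Y (j(Y, V) = 2*Y + Y = 3*Y)
L(H, I) = 1/(9*I) (L(H, I) = 1/(3*((3*I))) = (1/(3*I))/3 = 1/(9*I))
d = 5/4 (d = (-10/(-4))/2 = (-10*(-1/4))/2 = (1/2)*(5/2) = 5/4 ≈ 1.2500)
(-62*C(L(c(-4, 0), 3)))*d = -62/(9*3)*(5/4) = -62*1/27*(5/4) = -62/27*5/4 = -155/54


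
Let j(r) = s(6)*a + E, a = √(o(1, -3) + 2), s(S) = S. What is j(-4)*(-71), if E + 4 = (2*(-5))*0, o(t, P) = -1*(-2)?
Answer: -568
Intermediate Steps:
o(t, P) = 2
E = -4 (E = -4 + (2*(-5))*0 = -4 - 10*0 = -4 + 0 = -4)
a = 2 (a = √(2 + 2) = √4 = 2)
j(r) = 8 (j(r) = 6*2 - 4 = 12 - 4 = 8)
j(-4)*(-71) = 8*(-71) = -568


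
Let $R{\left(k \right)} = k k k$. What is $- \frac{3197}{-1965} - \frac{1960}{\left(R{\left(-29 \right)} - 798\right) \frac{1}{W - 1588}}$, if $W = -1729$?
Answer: $- \frac{12694570961}{49492455} \approx -256.5$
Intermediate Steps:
$R{\left(k \right)} = k^{3}$ ($R{\left(k \right)} = k^{2} k = k^{3}$)
$- \frac{3197}{-1965} - \frac{1960}{\left(R{\left(-29 \right)} - 798\right) \frac{1}{W - 1588}} = - \frac{3197}{-1965} - \frac{1960}{\left(\left(-29\right)^{3} - 798\right) \frac{1}{-1729 - 1588}} = \left(-3197\right) \left(- \frac{1}{1965}\right) - \frac{1960}{\left(-24389 - 798\right) \frac{1}{-3317}} = \frac{3197}{1965} - \frac{1960}{\left(-25187\right) \left(- \frac{1}{3317}\right)} = \frac{3197}{1965} - \frac{1960}{\frac{25187}{3317}} = \frac{3197}{1965} - \frac{6501320}{25187} = - \frac{12694570961}{49492455}$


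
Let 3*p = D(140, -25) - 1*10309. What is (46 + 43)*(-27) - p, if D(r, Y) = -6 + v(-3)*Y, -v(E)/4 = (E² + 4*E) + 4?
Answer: 1002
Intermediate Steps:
v(E) = -16 - 16*E - 4*E² (v(E) = -4*((E² + 4*E) + 4) = -4*(4 + E² + 4*E) = -16 - 16*E - 4*E²)
D(r, Y) = -6 - 4*Y (D(r, Y) = -6 + (-16 - 16*(-3) - 4*(-3)²)*Y = -6 + (-16 + 48 - 4*9)*Y = -6 + (-16 + 48 - 36)*Y = -6 - 4*Y)
p = -3405 (p = ((-6 - 4*(-25)) - 1*10309)/3 = ((-6 + 100) - 10309)/3 = (94 - 10309)/3 = (⅓)*(-10215) = -3405)
(46 + 43)*(-27) - p = (46 + 43)*(-27) - 1*(-3405) = 89*(-27) + 3405 = -2403 + 3405 = 1002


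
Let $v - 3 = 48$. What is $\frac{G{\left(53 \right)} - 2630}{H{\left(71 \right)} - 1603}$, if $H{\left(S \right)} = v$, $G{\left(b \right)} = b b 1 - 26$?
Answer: $- \frac{153}{1552} \approx -0.098583$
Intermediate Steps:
$v = 51$ ($v = 3 + 48 = 51$)
$G{\left(b \right)} = -26 + b^{2}$ ($G{\left(b \right)} = b^{2} \cdot 1 - 26 = b^{2} - 26 = -26 + b^{2}$)
$H{\left(S \right)} = 51$
$\frac{G{\left(53 \right)} - 2630}{H{\left(71 \right)} - 1603} = \frac{\left(-26 + 53^{2}\right) - 2630}{51 - 1603} = \frac{\left(-26 + 2809\right) - 2630}{-1552} = \left(2783 - 2630\right) \left(- \frac{1}{1552}\right) = 153 \left(- \frac{1}{1552}\right) = - \frac{153}{1552}$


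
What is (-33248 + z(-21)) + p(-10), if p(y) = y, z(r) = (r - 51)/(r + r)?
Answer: -232794/7 ≈ -33256.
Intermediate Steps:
z(r) = (-51 + r)/(2*r) (z(r) = (-51 + r)/((2*r)) = (-51 + r)*(1/(2*r)) = (-51 + r)/(2*r))
(-33248 + z(-21)) + p(-10) = (-33248 + (1/2)*(-51 - 21)/(-21)) - 10 = (-33248 + (1/2)*(-1/21)*(-72)) - 10 = (-33248 + 12/7) - 10 = -232724/7 - 10 = -232794/7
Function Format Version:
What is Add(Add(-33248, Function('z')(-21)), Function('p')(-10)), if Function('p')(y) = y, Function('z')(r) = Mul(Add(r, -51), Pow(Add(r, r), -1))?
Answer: Rational(-232794, 7) ≈ -33256.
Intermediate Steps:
Function('z')(r) = Mul(Rational(1, 2), Pow(r, -1), Add(-51, r)) (Function('z')(r) = Mul(Add(-51, r), Pow(Mul(2, r), -1)) = Mul(Add(-51, r), Mul(Rational(1, 2), Pow(r, -1))) = Mul(Rational(1, 2), Pow(r, -1), Add(-51, r)))
Add(Add(-33248, Function('z')(-21)), Function('p')(-10)) = Add(Add(-33248, Mul(Rational(1, 2), Pow(-21, -1), Add(-51, -21))), -10) = Add(Add(-33248, Mul(Rational(1, 2), Rational(-1, 21), -72)), -10) = Add(Add(-33248, Rational(12, 7)), -10) = Add(Rational(-232724, 7), -10) = Rational(-232794, 7)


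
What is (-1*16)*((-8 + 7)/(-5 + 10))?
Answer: 16/5 ≈ 3.2000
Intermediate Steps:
(-1*16)*((-8 + 7)/(-5 + 10)) = -(-16)/5 = -16*(-1/5) = 16/5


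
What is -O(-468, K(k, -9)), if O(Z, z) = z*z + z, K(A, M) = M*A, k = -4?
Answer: -1332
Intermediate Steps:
K(A, M) = A*M
O(Z, z) = z + z**2 (O(Z, z) = z**2 + z = z + z**2)
-O(-468, K(k, -9)) = -(-4*(-9))*(1 - 4*(-9)) = -36*(1 + 36) = -36*37 = -1*1332 = -1332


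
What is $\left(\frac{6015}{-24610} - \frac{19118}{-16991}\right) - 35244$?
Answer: $- \frac{2947371558665}{83629702} \approx -35243.0$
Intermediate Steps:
$\left(\frac{6015}{-24610} - \frac{19118}{-16991}\right) - 35244 = \left(6015 \left(- \frac{1}{24610}\right) - - \frac{19118}{16991}\right) - 35244 = \left(- \frac{1203}{4922} + \frac{19118}{16991}\right) - 35244 = \frac{73658623}{83629702} - 35244 = - \frac{2947371558665}{83629702}$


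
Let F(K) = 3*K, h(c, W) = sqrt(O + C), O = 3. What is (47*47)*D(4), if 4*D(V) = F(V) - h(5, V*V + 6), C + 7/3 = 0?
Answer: 6627 - 2209*sqrt(6)/12 ≈ 6176.1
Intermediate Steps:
C = -7/3 (C = -7/3 + 0 = -7/3 ≈ -2.3333)
h(c, W) = sqrt(6)/3 (h(c, W) = sqrt(3 - 7/3) = sqrt(2/3) = sqrt(6)/3)
D(V) = -sqrt(6)/12 + 3*V/4 (D(V) = (3*V - sqrt(6)/3)/4 = -sqrt(6)/12 + 3*V/4)
(47*47)*D(4) = (47*47)*(-sqrt(6)/12 + (3/4)*4) = 2209*(-sqrt(6)/12 + 3) = 2209*(3 - sqrt(6)/12) = 6627 - 2209*sqrt(6)/12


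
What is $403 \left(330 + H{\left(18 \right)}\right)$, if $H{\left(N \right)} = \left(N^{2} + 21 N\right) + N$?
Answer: $423150$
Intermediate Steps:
$H{\left(N \right)} = N^{2} + 22 N$
$403 \left(330 + H{\left(18 \right)}\right) = 403 \left(330 + 18 \left(22 + 18\right)\right) = 403 \left(330 + 18 \cdot 40\right) = 403 \left(330 + 720\right) = 403 \cdot 1050 = 423150$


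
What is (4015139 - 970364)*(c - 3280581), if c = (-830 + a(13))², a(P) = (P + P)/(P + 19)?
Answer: -2021168677639425/256 ≈ -7.8952e+12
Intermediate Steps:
a(P) = 2*P/(19 + P) (a(P) = (2*P)/(19 + P) = 2*P/(19 + P))
c = 176013289/256 (c = (-830 + 2*13/(19 + 13))² = (-830 + 2*13/32)² = (-830 + 2*13*(1/32))² = (-830 + 13/16)² = (-13267/16)² = 176013289/256 ≈ 6.8755e+5)
(4015139 - 970364)*(c - 3280581) = (4015139 - 970364)*(176013289/256 - 3280581) = 3044775*(-663815447/256) = -2021168677639425/256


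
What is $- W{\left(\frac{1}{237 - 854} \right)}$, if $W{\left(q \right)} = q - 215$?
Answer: $\frac{132656}{617} \approx 215.0$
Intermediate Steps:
$W{\left(q \right)} = -215 + q$ ($W{\left(q \right)} = q - 215 = -215 + q$)
$- W{\left(\frac{1}{237 - 854} \right)} = - (-215 + \frac{1}{237 - 854}) = - (-215 + \frac{1}{-617}) = - (-215 - \frac{1}{617}) = \left(-1\right) \left(- \frac{132656}{617}\right) = \frac{132656}{617}$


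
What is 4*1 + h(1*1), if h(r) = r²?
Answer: 5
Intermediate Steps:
4*1 + h(1*1) = 4*1 + (1*1)² = 4 + 1² = 4 + 1 = 5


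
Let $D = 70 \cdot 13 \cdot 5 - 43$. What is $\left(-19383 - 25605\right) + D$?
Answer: $-40481$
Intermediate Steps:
$D = 4507$ ($D = 70 \cdot 65 - 43 = 4550 - 43 = 4507$)
$\left(-19383 - 25605\right) + D = \left(-19383 - 25605\right) + 4507 = -44988 + 4507 = -40481$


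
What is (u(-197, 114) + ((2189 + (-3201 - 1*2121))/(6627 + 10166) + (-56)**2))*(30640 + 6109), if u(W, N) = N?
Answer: 2005544225633/16793 ≈ 1.1943e+8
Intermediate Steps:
(u(-197, 114) + ((2189 + (-3201 - 1*2121))/(6627 + 10166) + (-56)**2))*(30640 + 6109) = (114 + ((2189 + (-3201 - 1*2121))/(6627 + 10166) + (-56)**2))*(30640 + 6109) = (114 + ((2189 + (-3201 - 2121))/16793 + 3136))*36749 = (114 + ((2189 - 5322)*(1/16793) + 3136))*36749 = (114 + (-3133*1/16793 + 3136))*36749 = (114 + (-3133/16793 + 3136))*36749 = (114 + 52659715/16793)*36749 = (54574117/16793)*36749 = 2005544225633/16793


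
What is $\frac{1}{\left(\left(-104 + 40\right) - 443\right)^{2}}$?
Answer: $\frac{1}{257049} \approx 3.8903 \cdot 10^{-6}$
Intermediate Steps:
$\frac{1}{\left(\left(-104 + 40\right) - 443\right)^{2}} = \frac{1}{\left(-64 - 443\right)^{2}} = \frac{1}{\left(-507\right)^{2}} = \frac{1}{257049}$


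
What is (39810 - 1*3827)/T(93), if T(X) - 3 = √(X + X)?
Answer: -35983/59 + 35983*√186/177 ≈ 2162.7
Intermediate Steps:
T(X) = 3 + √2*√X (T(X) = 3 + √(X + X) = 3 + √(2*X) = 3 + √2*√X)
(39810 - 1*3827)/T(93) = (39810 - 1*3827)/(3 + √2*√93) = (39810 - 3827)/(3 + √186) = 35983/(3 + √186)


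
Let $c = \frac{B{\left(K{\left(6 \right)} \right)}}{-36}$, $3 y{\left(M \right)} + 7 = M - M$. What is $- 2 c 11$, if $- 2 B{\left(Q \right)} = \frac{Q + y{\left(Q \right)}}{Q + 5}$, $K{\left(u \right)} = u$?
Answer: $- \frac{11}{108} \approx -0.10185$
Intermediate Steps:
$y{\left(M \right)} = - \frac{7}{3}$ ($y{\left(M \right)} = - \frac{7}{3} + \frac{M - M}{3} = - \frac{7}{3} + \frac{1}{3} \cdot 0 = - \frac{7}{3} + 0 = - \frac{7}{3}$)
$B{\left(Q \right)} = - \frac{- \frac{7}{3} + Q}{2 \left(5 + Q\right)}$ ($B{\left(Q \right)} = - \frac{\left(Q - \frac{7}{3}\right) \frac{1}{Q + 5}}{2} = - \frac{\left(- \frac{7}{3} + Q\right) \frac{1}{5 + Q}}{2} = - \frac{\frac{1}{5 + Q} \left(- \frac{7}{3} + Q\right)}{2} = - \frac{- \frac{7}{3} + Q}{2 \left(5 + Q\right)}$)
$c = \frac{1}{216}$ ($c = \frac{\frac{1}{6} \frac{1}{5 + 6} \left(7 - 18\right)}{-36} = \frac{7 - 18}{6 \cdot 11} \left(- \frac{1}{36}\right) = \frac{1}{6} \cdot \frac{1}{11} \left(-11\right) \left(- \frac{1}{36}\right) = \left(- \frac{1}{6}\right) \left(- \frac{1}{36}\right) = \frac{1}{216} \approx 0.0046296$)
$- 2 c 11 = \left(-2\right) \frac{1}{216} \cdot 11 = \left(- \frac{1}{108}\right) 11 = - \frac{11}{108}$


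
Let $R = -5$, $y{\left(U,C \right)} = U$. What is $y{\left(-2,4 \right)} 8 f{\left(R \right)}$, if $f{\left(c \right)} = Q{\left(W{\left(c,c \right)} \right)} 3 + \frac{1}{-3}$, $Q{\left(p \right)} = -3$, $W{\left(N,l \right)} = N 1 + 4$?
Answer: $\frac{448}{3} \approx 149.33$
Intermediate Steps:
$W{\left(N,l \right)} = 4 + N$ ($W{\left(N,l \right)} = N + 4 = 4 + N$)
$f{\left(c \right)} = - \frac{28}{3}$ ($f{\left(c \right)} = \left(-3\right) 3 + \frac{1}{-3} = -9 - \frac{1}{3} = - \frac{28}{3}$)
$y{\left(-2,4 \right)} 8 f{\left(R \right)} = \left(-2\right) 8 \left(- \frac{28}{3}\right) = \left(-16\right) \left(- \frac{28}{3}\right) = \frac{448}{3}$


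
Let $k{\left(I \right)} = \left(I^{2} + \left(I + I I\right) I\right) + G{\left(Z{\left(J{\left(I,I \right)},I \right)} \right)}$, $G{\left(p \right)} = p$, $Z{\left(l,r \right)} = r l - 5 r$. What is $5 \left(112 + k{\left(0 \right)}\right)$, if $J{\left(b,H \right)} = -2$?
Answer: $560$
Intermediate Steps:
$Z{\left(l,r \right)} = - 5 r + l r$ ($Z{\left(l,r \right)} = l r - 5 r = - 5 r + l r$)
$k{\left(I \right)} = I^{2} - 7 I + I \left(I + I^{2}\right)$ ($k{\left(I \right)} = \left(I^{2} + \left(I + I I\right) I\right) + I \left(-5 - 2\right) = \left(I^{2} + \left(I + I^{2}\right) I\right) + I \left(-7\right) = \left(I^{2} + I \left(I + I^{2}\right)\right) - 7 I = I^{2} - 7 I + I \left(I + I^{2}\right)$)
$5 \left(112 + k{\left(0 \right)}\right) = 5 \left(112 + 0 \left(-7 + 0^{2} + 2 \cdot 0\right)\right) = 5 \left(112 + 0 \left(-7 + 0 + 0\right)\right) = 5 \left(112 + 0 \left(-7\right)\right) = 5 \left(112 + 0\right) = 5 \cdot 112 = 560$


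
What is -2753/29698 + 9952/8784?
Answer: 16960759/16304202 ≈ 1.0403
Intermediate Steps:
-2753/29698 + 9952/8784 = -2753*1/29698 + 9952*(1/8784) = -2753/29698 + 622/549 = 16960759/16304202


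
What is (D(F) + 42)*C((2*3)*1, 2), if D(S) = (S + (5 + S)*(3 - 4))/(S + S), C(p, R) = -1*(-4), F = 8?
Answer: 667/4 ≈ 166.75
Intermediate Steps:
C(p, R) = 4
D(S) = -5/(2*S) (D(S) = (S + (5 + S)*(-1))/((2*S)) = (S + (-5 - S))*(1/(2*S)) = -5/(2*S))
(D(F) + 42)*C((2*3)*1, 2) = (-5/2/8 + 42)*4 = (-5/2*⅛ + 42)*4 = (-5/16 + 42)*4 = (667/16)*4 = 667/4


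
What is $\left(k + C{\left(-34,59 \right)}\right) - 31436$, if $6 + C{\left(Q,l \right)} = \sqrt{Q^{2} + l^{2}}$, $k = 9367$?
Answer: $-22075 + \sqrt{4637} \approx -22007.0$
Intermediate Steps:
$C{\left(Q,l \right)} = -6 + \sqrt{Q^{2} + l^{2}}$
$\left(k + C{\left(-34,59 \right)}\right) - 31436 = \left(9367 - \left(6 - \sqrt{\left(-34\right)^{2} + 59^{2}}\right)\right) - 31436 = \left(9367 - \left(6 - \sqrt{1156 + 3481}\right)\right) - 31436 = \left(9367 - \left(6 - \sqrt{4637}\right)\right) - 31436 = \left(9361 + \sqrt{4637}\right) - 31436 = -22075 + \sqrt{4637}$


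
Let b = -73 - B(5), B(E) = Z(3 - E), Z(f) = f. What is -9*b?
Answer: 639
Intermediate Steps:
B(E) = 3 - E
b = -71 (b = -73 - (3 - 1*5) = -73 - (3 - 5) = -73 - 1*(-2) = -73 + 2 = -71)
-9*b = -9*(-71) = 639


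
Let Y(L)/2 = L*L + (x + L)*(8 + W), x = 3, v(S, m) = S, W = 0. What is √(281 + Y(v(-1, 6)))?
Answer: 3*√35 ≈ 17.748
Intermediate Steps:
Y(L) = 48 + 2*L² + 16*L (Y(L) = 2*(L*L + (3 + L)*(8 + 0)) = 2*(L² + (3 + L)*8) = 2*(L² + (24 + 8*L)) = 2*(24 + L² + 8*L) = 48 + 2*L² + 16*L)
√(281 + Y(v(-1, 6))) = √(281 + (48 + 2*(-1)² + 16*(-1))) = √(281 + (48 + 2*1 - 16)) = √(281 + (48 + 2 - 16)) = √(281 + 34) = √315 = 3*√35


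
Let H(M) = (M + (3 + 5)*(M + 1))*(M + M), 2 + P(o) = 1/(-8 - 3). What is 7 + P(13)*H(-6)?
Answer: -12619/11 ≈ -1147.2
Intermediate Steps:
P(o) = -23/11 (P(o) = -2 + 1/(-8 - 3) = -2 + 1/(-11) = -2 - 1/11 = -23/11)
H(M) = 2*M*(8 + 9*M) (H(M) = (M + 8*(1 + M))*(2*M) = (M + (8 + 8*M))*(2*M) = (8 + 9*M)*(2*M) = 2*M*(8 + 9*M))
7 + P(13)*H(-6) = 7 - 46*(-6)*(8 + 9*(-6))/11 = 7 - 46*(-6)*(8 - 54)/11 = 7 - 46*(-6)*(-46)/11 = 7 - 23/11*552 = 7 - 12696/11 = -12619/11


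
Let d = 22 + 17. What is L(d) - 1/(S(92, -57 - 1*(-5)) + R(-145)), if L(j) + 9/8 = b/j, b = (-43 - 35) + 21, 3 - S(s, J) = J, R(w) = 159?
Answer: -28835/11128 ≈ -2.5912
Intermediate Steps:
S(s, J) = 3 - J
d = 39
b = -57 (b = -78 + 21 = -57)
L(j) = -9/8 - 57/j
L(d) - 1/(S(92, -57 - 1*(-5)) + R(-145)) = (-9/8 - 57/39) - 1/((3 - (-57 - 1*(-5))) + 159) = (-9/8 - 57*1/39) - 1/((3 - (-57 + 5)) + 159) = (-9/8 - 19/13) - 1/((3 - 1*(-52)) + 159) = -269/104 - 1/((3 + 52) + 159) = -269/104 - 1/(55 + 159) = -269/104 - 1/214 = -28835/11128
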